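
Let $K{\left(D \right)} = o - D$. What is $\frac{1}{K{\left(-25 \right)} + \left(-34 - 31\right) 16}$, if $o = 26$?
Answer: $- \frac{1}{989} \approx -0.0010111$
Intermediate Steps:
$K{\left(D \right)} = 26 - D$
$\frac{1}{K{\left(-25 \right)} + \left(-34 - 31\right) 16} = \frac{1}{\left(26 - -25\right) + \left(-34 - 31\right) 16} = \frac{1}{\left(26 + 25\right) - 1040} = \frac{1}{51 - 1040} = \frac{1}{-989} = - \frac{1}{989}$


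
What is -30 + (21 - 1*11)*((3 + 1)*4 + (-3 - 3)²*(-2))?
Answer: -590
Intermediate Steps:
-30 + (21 - 1*11)*((3 + 1)*4 + (-3 - 3)²*(-2)) = -30 + (21 - 11)*(4*4 + (-6)²*(-2)) = -30 + 10*(16 + 36*(-2)) = -30 + 10*(16 - 72) = -30 + 10*(-56) = -30 - 560 = -590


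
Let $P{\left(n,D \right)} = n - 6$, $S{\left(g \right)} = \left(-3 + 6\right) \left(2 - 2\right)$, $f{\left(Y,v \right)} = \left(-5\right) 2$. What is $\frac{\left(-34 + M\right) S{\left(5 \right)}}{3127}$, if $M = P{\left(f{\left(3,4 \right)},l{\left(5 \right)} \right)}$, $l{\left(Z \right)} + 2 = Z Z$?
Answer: $0$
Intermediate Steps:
$f{\left(Y,v \right)} = -10$
$l{\left(Z \right)} = -2 + Z^{2}$ ($l{\left(Z \right)} = -2 + Z Z = -2 + Z^{2}$)
$S{\left(g \right)} = 0$ ($S{\left(g \right)} = 3 \cdot 0 = 0$)
$P{\left(n,D \right)} = -6 + n$ ($P{\left(n,D \right)} = n - 6 = -6 + n$)
$M = -16$ ($M = -6 - 10 = -16$)
$\frac{\left(-34 + M\right) S{\left(5 \right)}}{3127} = \frac{\left(-34 - 16\right) 0}{3127} = \left(-50\right) 0 \cdot \frac{1}{3127} = 0 \cdot \frac{1}{3127} = 0$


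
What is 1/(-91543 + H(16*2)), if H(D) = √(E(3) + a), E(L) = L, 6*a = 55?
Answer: -549258/50280725021 - √438/50280725021 ≈ -1.0924e-5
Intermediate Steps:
a = 55/6 (a = (⅙)*55 = 55/6 ≈ 9.1667)
H(D) = √438/6 (H(D) = √(3 + 55/6) = √(73/6) = √438/6)
1/(-91543 + H(16*2)) = 1/(-91543 + √438/6)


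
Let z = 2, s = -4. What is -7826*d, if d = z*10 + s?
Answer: -125216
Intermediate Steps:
d = 16 (d = 2*10 - 4 = 20 - 4 = 16)
-7826*d = -7826*16 = -125216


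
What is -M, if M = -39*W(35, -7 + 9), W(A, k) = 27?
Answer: 1053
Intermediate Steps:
M = -1053 (M = -39*27 = -1053)
-M = -1*(-1053) = 1053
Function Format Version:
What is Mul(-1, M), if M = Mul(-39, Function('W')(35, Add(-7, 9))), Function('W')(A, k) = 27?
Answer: 1053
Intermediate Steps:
M = -1053 (M = Mul(-39, 27) = -1053)
Mul(-1, M) = Mul(-1, -1053) = 1053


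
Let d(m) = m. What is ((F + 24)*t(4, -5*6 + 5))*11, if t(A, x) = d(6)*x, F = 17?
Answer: -67650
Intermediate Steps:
t(A, x) = 6*x
((F + 24)*t(4, -5*6 + 5))*11 = ((17 + 24)*(6*(-5*6 + 5)))*11 = (41*(6*(-30 + 5)))*11 = (41*(6*(-25)))*11 = (41*(-150))*11 = -6150*11 = -67650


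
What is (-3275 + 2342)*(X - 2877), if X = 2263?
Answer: 572862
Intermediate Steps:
(-3275 + 2342)*(X - 2877) = (-3275 + 2342)*(2263 - 2877) = -933*(-614) = 572862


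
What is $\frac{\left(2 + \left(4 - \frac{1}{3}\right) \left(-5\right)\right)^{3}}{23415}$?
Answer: $- \frac{16807}{90315} \approx -0.18609$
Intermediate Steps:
$\frac{\left(2 + \left(4 - \frac{1}{3}\right) \left(-5\right)\right)^{3}}{23415} = \left(2 + \left(4 - \frac{1}{3}\right) \left(-5\right)\right)^{3} \cdot \frac{1}{23415} = \left(2 + \frac{11}{3} \left(-5\right)\right)^{3} \cdot \frac{1}{23415} = \left(2 - \frac{55}{3}\right)^{3} \cdot \frac{1}{23415} = \left(- \frac{49}{3}\right)^{3} \cdot \frac{1}{23415} = \left(- \frac{117649}{27}\right) \frac{1}{23415} = - \frac{16807}{90315}$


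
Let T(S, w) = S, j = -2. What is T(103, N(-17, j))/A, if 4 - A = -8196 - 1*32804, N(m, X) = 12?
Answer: 103/41004 ≈ 0.0025119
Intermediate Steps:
A = 41004 (A = 4 - (-8196 - 1*32804) = 4 - (-8196 - 32804) = 4 - 1*(-41000) = 4 + 41000 = 41004)
T(103, N(-17, j))/A = 103/41004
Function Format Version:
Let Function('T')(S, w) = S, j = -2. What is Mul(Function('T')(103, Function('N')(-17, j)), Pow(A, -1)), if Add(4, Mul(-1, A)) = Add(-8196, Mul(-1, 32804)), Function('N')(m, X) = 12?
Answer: Rational(103, 41004) ≈ 0.0025119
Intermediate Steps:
A = 41004 (A = Add(4, Mul(-1, Add(-8196, Mul(-1, 32804)))) = Add(4, Mul(-1, Add(-8196, -32804))) = Add(4, Mul(-1, -41000)) = Add(4, 41000) = 41004)
Mul(Function('T')(103, Function('N')(-17, j)), Pow(A, -1)) = Mul(103, Pow(41004, -1)) = Mul(103, Rational(1, 41004)) = Rational(103, 41004)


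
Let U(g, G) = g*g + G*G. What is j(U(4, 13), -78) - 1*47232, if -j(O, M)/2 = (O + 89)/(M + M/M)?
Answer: -3636316/77 ≈ -47225.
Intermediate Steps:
U(g, G) = G² + g² (U(g, G) = g² + G² = G² + g²)
j(O, M) = -2*(89 + O)/(1 + M) (j(O, M) = -2*(O + 89)/(M + M/M) = -2*(89 + O)/(M + 1) = -2*(89 + O)/(1 + M))
j(U(4, 13), -78) - 1*47232 = 2*(-89 - (13² + 4²))/(1 - 78) - 1*47232 = 2*(-89 - (169 + 16))/(-77) - 47232 = 2*(-1/77)*(-89 - 1*185) - 47232 = 2*(-1/77)*(-89 - 185) - 47232 = 2*(-1/77)*(-274) - 47232 = 548/77 - 47232 = -3636316/77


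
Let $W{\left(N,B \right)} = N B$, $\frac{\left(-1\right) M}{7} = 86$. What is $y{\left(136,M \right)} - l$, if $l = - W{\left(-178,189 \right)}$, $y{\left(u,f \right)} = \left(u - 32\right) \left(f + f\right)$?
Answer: $-158858$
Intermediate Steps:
$M = -602$ ($M = \left(-7\right) 86 = -602$)
$W{\left(N,B \right)} = B N$
$y{\left(u,f \right)} = 2 f \left(-32 + u\right)$ ($y{\left(u,f \right)} = \left(-32 + u\right) 2 f = 2 f \left(-32 + u\right)$)
$l = 33642$ ($l = - 189 \left(-178\right) = \left(-1\right) \left(-33642\right) = 33642$)
$y{\left(136,M \right)} - l = 2 \left(-602\right) \left(-32 + 136\right) - 33642 = 2 \left(-602\right) 104 - 33642 = -125216 - 33642 = -158858$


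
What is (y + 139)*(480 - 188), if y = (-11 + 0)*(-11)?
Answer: 75920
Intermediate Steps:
y = 121 (y = -11*(-11) = 121)
(y + 139)*(480 - 188) = (121 + 139)*(480 - 188) = 260*292 = 75920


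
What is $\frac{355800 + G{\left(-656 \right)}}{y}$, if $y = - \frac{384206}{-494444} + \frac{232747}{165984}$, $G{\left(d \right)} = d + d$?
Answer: $\frac{99632728575744}{612508241} \approx 1.6266 \cdot 10^{5}$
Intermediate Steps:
$G{\left(d \right)} = 2 d$
$y = \frac{44713101593}{20517448224}$ ($y = \left(-384206\right) \left(- \frac{1}{494444}\right) + 232747 \cdot \frac{1}{165984} = \frac{192103}{247222} + \frac{232747}{165984} = \frac{44713101593}{20517448224} \approx 2.1793$)
$\frac{355800 + G{\left(-656 \right)}}{y} = \frac{355800 + 2 \left(-656\right)}{\frac{44713101593}{20517448224}} = \left(355800 - 1312\right) \frac{20517448224}{44713101593} = 354488 \cdot \frac{20517448224}{44713101593} = \frac{99632728575744}{612508241}$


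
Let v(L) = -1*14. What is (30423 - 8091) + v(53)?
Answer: 22318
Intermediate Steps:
v(L) = -14
(30423 - 8091) + v(53) = (30423 - 8091) - 14 = 22332 - 14 = 22318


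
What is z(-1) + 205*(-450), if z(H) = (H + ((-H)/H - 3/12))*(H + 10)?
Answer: -369081/4 ≈ -92270.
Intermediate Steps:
z(H) = (10 + H)*(-5/4 + H) (z(H) = (H + (-1 - 3*1/12))*(10 + H) = (H + (-1 - ¼))*(10 + H) = (H - 5/4)*(10 + H) = (-5/4 + H)*(10 + H) = (10 + H)*(-5/4 + H))
z(-1) + 205*(-450) = (-25/2 + (-1)² + (35/4)*(-1)) + 205*(-450) = (-25/2 + 1 - 35/4) - 92250 = -81/4 - 92250 = -369081/4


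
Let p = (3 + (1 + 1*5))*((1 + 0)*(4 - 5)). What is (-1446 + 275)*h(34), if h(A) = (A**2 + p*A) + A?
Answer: -1035164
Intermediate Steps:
p = -9 (p = (3 + (1 + 5))*(1*(-1)) = (3 + 6)*(-1) = 9*(-1) = -9)
h(A) = A**2 - 8*A (h(A) = (A**2 - 9*A) + A = A**2 - 8*A)
(-1446 + 275)*h(34) = (-1446 + 275)*(34*(-8 + 34)) = -39814*26 = -1171*884 = -1035164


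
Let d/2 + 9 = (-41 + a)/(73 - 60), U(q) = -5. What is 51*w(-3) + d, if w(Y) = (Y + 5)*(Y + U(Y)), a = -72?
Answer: -11068/13 ≈ -851.38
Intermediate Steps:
w(Y) = (-5 + Y)*(5 + Y) (w(Y) = (Y + 5)*(Y - 5) = (5 + Y)*(-5 + Y) = (-5 + Y)*(5 + Y))
d = -460/13 (d = -18 + 2*((-41 - 72)/(73 - 60)) = -18 + 2*(-113/13) = -18 - 226/13 = -460/13 ≈ -35.385)
51*w(-3) + d = 51*(-25 + (-3)**2) - 460/13 = 51*(-25 + 9) - 460/13 = 51*(-16) - 460/13 = -816 - 460/13 = -11068/13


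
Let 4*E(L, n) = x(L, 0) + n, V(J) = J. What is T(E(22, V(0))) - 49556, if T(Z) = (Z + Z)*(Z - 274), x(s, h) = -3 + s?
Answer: -416911/8 ≈ -52114.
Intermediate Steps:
E(L, n) = -3/4 + L/4 + n/4 (E(L, n) = ((-3 + L) + n)/4 = (-3 + L + n)/4 = -3/4 + L/4 + n/4)
T(Z) = 2*Z*(-274 + Z) (T(Z) = (2*Z)*(-274 + Z) = 2*Z*(-274 + Z))
T(E(22, V(0))) - 49556 = 2*(-3/4 + (1/4)*22 + (1/4)*0)*(-274 + (-3/4 + (1/4)*22 + (1/4)*0)) - 49556 = 2*(-3/4 + 11/2 + 0)*(-274 + (-3/4 + 11/2 + 0)) - 49556 = 2*(19/4)*(-274 + 19/4) - 49556 = 2*(19/4)*(-1077/4) - 49556 = -20463/8 - 49556 = -416911/8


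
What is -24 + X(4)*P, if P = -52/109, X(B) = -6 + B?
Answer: -2512/109 ≈ -23.046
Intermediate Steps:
P = -52/109 (P = -52*1/109 = -52/109 ≈ -0.47706)
-24 + X(4)*P = -24 + (-6 + 4)*(-52/109) = -24 - 2*(-52/109) = -24 + 104/109 = -2512/109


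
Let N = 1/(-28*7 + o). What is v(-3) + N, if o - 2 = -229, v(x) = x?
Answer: -1270/423 ≈ -3.0024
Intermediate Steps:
o = -227 (o = 2 - 229 = -227)
N = -1/423 (N = 1/(-28*7 - 227) = 1/(-196 - 227) = 1/(-423) = -1/423 ≈ -0.0023641)
v(-3) + N = -3 - 1/423 = -1270/423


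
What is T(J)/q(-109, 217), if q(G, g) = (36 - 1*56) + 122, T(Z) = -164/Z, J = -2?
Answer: 41/51 ≈ 0.80392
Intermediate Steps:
q(G, g) = 102 (q(G, g) = (36 - 56) + 122 = -20 + 122 = 102)
T(J)/q(-109, 217) = -164/(-2)/102 = -164*(-½)*(1/102) = 82*(1/102) = 41/51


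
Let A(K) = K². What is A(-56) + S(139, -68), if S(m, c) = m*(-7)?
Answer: 2163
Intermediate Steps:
S(m, c) = -7*m
A(-56) + S(139, -68) = (-56)² - 7*139 = 3136 - 973 = 2163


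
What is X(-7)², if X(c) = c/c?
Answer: 1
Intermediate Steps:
X(c) = 1
X(-7)² = 1² = 1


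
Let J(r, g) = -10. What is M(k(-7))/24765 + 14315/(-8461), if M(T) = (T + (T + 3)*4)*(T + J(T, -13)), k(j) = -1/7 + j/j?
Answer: -5810923077/3422432195 ≈ -1.6979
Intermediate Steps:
k(j) = 6/7 (k(j) = -1*⅐ + 1 = -⅐ + 1 = 6/7)
M(T) = (-10 + T)*(12 + 5*T) (M(T) = (T + (T + 3)*4)*(T - 10) = (T + (3 + T)*4)*(-10 + T) = (T + (12 + 4*T))*(-10 + T) = (12 + 5*T)*(-10 + T) = (-10 + T)*(12 + 5*T))
M(k(-7))/24765 + 14315/(-8461) = (-120 - 38*6/7 + 5*(6/7)²)/24765 + 14315/(-8461) = (-120 - 228/7 + 5*(36/49))*(1/24765) + 14315*(-1/8461) = (-120 - 228/7 + 180/49)*(1/24765) - 14315/8461 = -7296/49*1/24765 - 14315/8461 = -2432/404495 - 14315/8461 = -5810923077/3422432195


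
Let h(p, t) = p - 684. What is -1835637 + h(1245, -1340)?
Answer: -1835076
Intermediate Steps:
h(p, t) = -684 + p
-1835637 + h(1245, -1340) = -1835637 + (-684 + 1245) = -1835637 + 561 = -1835076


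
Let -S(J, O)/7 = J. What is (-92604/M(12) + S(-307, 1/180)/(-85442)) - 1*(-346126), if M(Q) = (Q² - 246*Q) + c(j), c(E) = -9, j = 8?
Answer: 3967476791219/11461434 ≈ 3.4616e+5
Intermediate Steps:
S(J, O) = -7*J
M(Q) = -9 + Q² - 246*Q (M(Q) = (Q² - 246*Q) - 9 = -9 + Q² - 246*Q)
(-92604/M(12) + S(-307, 1/180)/(-85442)) - 1*(-346126) = (-92604/(-9 + 12² - 246*12) - 7*(-307)/(-85442)) - 1*(-346126) = (-92604/(-9 + 144 - 2952) + 2149*(-1/85442)) + 346126 = (-92604/(-2817) - 307/12206) + 346126 = (-92604*(-1/2817) - 307/12206) + 346126 = (30868/939 - 307/12206) + 346126 = 376486535/11461434 + 346126 = 3967476791219/11461434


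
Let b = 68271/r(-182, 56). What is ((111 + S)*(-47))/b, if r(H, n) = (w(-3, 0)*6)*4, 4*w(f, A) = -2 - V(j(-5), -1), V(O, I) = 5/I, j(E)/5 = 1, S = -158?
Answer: 13254/22757 ≈ 0.58241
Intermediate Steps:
j(E) = 5 (j(E) = 5*1 = 5)
w(f, A) = ¾ (w(f, A) = (-2 - 5/(-1))/4 = (-2 - 5*(-1))/4 = (-2 - 1*(-5))/4 = (-2 + 5)/4 = (¼)*3 = ¾)
r(H, n) = 18 (r(H, n) = ((¾)*6)*4 = (9/2)*4 = 18)
b = 22757/6 (b = 68271/18 = 68271*(1/18) = 22757/6 ≈ 3792.8)
((111 + S)*(-47))/b = ((111 - 158)*(-47))/(22757/6) = -47*(-47)*(6/22757) = 2209*(6/22757) = 13254/22757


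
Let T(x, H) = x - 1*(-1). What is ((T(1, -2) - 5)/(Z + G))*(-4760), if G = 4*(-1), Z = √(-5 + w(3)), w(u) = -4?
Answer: -11424/5 - 8568*I/5 ≈ -2284.8 - 1713.6*I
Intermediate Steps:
Z = 3*I (Z = √(-5 - 4) = √(-9) = 3*I ≈ 3.0*I)
T(x, H) = 1 + x (T(x, H) = x + 1 = 1 + x)
G = -4
((T(1, -2) - 5)/(Z + G))*(-4760) = (((1 + 1) - 5)/(3*I - 4))*(-4760) = ((2 - 5)/(-4 + 3*I))*(-4760) = -3*(-4 - 3*I)/25*(-4760) = 2856*(-4 - 3*I)/5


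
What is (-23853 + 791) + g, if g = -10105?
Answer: -33167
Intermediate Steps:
(-23853 + 791) + g = (-23853 + 791) - 10105 = -23062 - 10105 = -33167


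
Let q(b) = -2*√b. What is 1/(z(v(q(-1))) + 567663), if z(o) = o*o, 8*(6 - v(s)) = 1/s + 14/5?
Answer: 23252783865600/13200487243680285841 + 28928000*I/13200487243680285841 ≈ 1.7615e-6 + 2.1914e-12*I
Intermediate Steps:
v(s) = 113/20 - 1/(8*s) (v(s) = 6 - (1/s + 14/5)/8 = 6 - (14/5 + 1/s)/8 = 6 + (-7/20 - 1/(8*s)) = 113/20 - 1/(8*s))
z(o) = o²
1/(z(v(q(-1))) + 567663) = 1/(((-5 + 226*(-2*I))/(40*((-2*I))))² + 567663) = 1/(((I/2)*(-5 - 452*I)/40)² + 567663) = 1/((I*(-5 - 452*I)/80)² + 567663) = 1/(-(-5 - 452*I)²/6400 + 567663) = 1/(567663 - (-5 - 452*I)²/6400)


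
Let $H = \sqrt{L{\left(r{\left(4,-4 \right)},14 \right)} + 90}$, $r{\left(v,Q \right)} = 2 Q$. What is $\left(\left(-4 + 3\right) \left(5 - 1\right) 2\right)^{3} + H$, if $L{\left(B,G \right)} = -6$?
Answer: $-512 + 2 \sqrt{21} \approx -502.83$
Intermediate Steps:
$H = 2 \sqrt{21}$ ($H = \sqrt{-6 + 90} = \sqrt{84} = 2 \sqrt{21} \approx 9.1651$)
$\left(\left(-4 + 3\right) \left(5 - 1\right) 2\right)^{3} + H = \left(\left(-4 + 3\right) \left(5 - 1\right) 2\right)^{3} + 2 \sqrt{21} = \left(\left(-1\right) 4 \cdot 2\right)^{3} + 2 \sqrt{21} = \left(\left(-4\right) 2\right)^{3} + 2 \sqrt{21} = \left(-8\right)^{3} + 2 \sqrt{21} = -512 + 2 \sqrt{21}$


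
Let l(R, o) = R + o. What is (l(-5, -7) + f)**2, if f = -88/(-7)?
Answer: 16/49 ≈ 0.32653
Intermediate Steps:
f = 88/7 (f = -88*(-1/7) = 88/7 ≈ 12.571)
(l(-5, -7) + f)**2 = ((-5 - 7) + 88/7)**2 = (-12 + 88/7)**2 = (4/7)**2 = 16/49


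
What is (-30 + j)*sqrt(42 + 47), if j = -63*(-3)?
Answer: 159*sqrt(89) ≈ 1500.0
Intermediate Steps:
j = 189
(-30 + j)*sqrt(42 + 47) = (-30 + 189)*sqrt(42 + 47) = 159*sqrt(89)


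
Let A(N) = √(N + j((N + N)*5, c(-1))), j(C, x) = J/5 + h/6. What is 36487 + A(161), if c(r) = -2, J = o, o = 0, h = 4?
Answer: 36487 + √1455/3 ≈ 36500.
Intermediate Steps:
J = 0
j(C, x) = ⅔ (j(C, x) = 0/5 + 4/6 = 0*(⅕) + 4*(⅙) = 0 + ⅔ = ⅔)
A(N) = √(⅔ + N) (A(N) = √(N + ⅔) = √(⅔ + N))
36487 + A(161) = 36487 + √(6 + 9*161)/3 = 36487 + √(6 + 1449)/3 = 36487 + √1455/3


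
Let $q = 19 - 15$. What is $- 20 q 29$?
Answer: $-2320$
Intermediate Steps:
$q = 4$
$- 20 q 29 = \left(-20\right) 4 \cdot 29 = \left(-80\right) 29 = -2320$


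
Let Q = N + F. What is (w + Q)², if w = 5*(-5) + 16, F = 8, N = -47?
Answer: 2304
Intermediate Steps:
Q = -39 (Q = -47 + 8 = -39)
w = -9 (w = -25 + 16 = -9)
(w + Q)² = (-9 - 39)² = (-48)² = 2304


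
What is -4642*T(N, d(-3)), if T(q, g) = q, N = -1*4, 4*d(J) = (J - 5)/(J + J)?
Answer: 18568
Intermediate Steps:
d(J) = (-5 + J)/(8*J) (d(J) = ((J - 5)/(J + J))/4 = ((-5 + J)/((2*J)))/4 = ((-5 + J)*(1/(2*J)))/4 = ((-5 + J)/(2*J))/4 = (-5 + J)/(8*J))
N = -4
-4642*T(N, d(-3)) = -4642*(-4) = 18568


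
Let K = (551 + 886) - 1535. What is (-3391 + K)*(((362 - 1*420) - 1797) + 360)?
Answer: 5216055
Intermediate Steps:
K = -98 (K = 1437 - 1535 = -98)
(-3391 + K)*(((362 - 1*420) - 1797) + 360) = (-3391 - 98)*(((362 - 1*420) - 1797) + 360) = -3489*(((362 - 420) - 1797) + 360) = -3489*((-58 - 1797) + 360) = -3489*(-1855 + 360) = -3489*(-1495) = 5216055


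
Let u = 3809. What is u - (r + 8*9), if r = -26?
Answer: 3763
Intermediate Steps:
u - (r + 8*9) = 3809 - (-26 + 8*9) = 3809 - (-26 + 72) = 3809 - 1*46 = 3809 - 46 = 3763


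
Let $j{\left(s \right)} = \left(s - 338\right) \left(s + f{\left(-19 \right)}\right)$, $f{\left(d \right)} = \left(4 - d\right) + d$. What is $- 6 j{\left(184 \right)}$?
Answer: $173712$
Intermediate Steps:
$f{\left(d \right)} = 4$
$j{\left(s \right)} = \left(-338 + s\right) \left(4 + s\right)$ ($j{\left(s \right)} = \left(s - 338\right) \left(s + 4\right) = \left(-338 + s\right) \left(4 + s\right)$)
$- 6 j{\left(184 \right)} = - 6 \left(-1352 + 184^{2} - 61456\right) = - 6 \left(-1352 + 33856 - 61456\right) = \left(-6\right) \left(-28952\right) = 173712$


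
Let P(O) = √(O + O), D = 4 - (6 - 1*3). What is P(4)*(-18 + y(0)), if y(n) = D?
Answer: -34*√2 ≈ -48.083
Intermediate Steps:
D = 1 (D = 4 - (6 - 3) = 4 - 1*3 = 4 - 3 = 1)
y(n) = 1
P(O) = √2*√O (P(O) = √(2*O) = √2*√O)
P(4)*(-18 + y(0)) = (√2*√4)*(-18 + 1) = (√2*2)*(-17) = (2*√2)*(-17) = -34*√2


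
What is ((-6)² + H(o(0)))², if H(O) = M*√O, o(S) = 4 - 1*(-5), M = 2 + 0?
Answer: 1764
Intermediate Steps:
M = 2
o(S) = 9 (o(S) = 4 + 5 = 9)
H(O) = 2*√O
((-6)² + H(o(0)))² = ((-6)² + 2*√9)² = (36 + 2*3)² = (36 + 6)² = 42² = 1764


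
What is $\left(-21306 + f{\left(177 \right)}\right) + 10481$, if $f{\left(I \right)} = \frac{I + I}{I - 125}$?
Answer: $- \frac{281273}{26} \approx -10818.0$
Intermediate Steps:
$f{\left(I \right)} = \frac{2 I}{-125 + I}$
$\left(-21306 + f{\left(177 \right)}\right) + 10481 = \left(-21306 + 2 \cdot 177 \frac{1}{-125 + 177}\right) + 10481 = \left(-21306 + 2 \cdot 177 \cdot \frac{1}{52}\right) + 10481 = \left(-21306 + \frac{177}{26}\right) + 10481 = - \frac{553779}{26} + 10481 = - \frac{281273}{26}$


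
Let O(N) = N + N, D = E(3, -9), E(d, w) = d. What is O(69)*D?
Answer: 414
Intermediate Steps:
D = 3
O(N) = 2*N
O(69)*D = (2*69)*3 = 138*3 = 414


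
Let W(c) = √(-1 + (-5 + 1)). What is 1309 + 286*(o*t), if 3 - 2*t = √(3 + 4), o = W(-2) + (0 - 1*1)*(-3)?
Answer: 1309 + 143*(3 - √7)*(3 + I*√5) ≈ 1461.0 + 113.27*I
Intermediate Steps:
W(c) = I*√5 (W(c) = √(-1 - 4) = √(-5) = I*√5)
o = 3 + I*√5 (o = I*√5 + (0 - 1*1)*(-3) = I*√5 + (0 - 1)*(-3) = I*√5 - 1*(-3) = I*√5 + 3 = 3 + I*√5 ≈ 3.0 + 2.2361*I)
t = 3/2 - √7/2 (t = 3/2 - √(3 + 4)/2 = 3/2 - √7/2 ≈ 0.17712)
1309 + 286*(o*t) = 1309 + 286*((3 + I*√5)*(3/2 - √7/2)) = 1309 + 286*(3 + I*√5)*(3/2 - √7/2)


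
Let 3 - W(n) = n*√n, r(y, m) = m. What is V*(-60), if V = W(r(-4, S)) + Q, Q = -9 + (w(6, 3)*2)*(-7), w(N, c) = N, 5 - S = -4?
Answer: 7020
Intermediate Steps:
S = 9 (S = 5 - 1*(-4) = 5 + 4 = 9)
W(n) = 3 - n^(3/2) (W(n) = 3 - n*√n = 3 - n^(3/2))
Q = -93 (Q = -9 + (6*2)*(-7) = -9 + 12*(-7) = -9 - 84 = -93)
V = -117 (V = (3 - 9^(3/2)) - 93 = (3 - 1*27) - 93 = (3 - 27) - 93 = -24 - 93 = -117)
V*(-60) = -117*(-60) = 7020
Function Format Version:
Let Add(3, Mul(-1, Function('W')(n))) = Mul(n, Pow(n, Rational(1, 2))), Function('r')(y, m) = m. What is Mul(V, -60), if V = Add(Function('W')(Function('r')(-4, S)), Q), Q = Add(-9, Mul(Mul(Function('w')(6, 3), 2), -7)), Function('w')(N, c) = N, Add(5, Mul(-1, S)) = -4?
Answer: 7020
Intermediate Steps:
S = 9 (S = Add(5, Mul(-1, -4)) = Add(5, 4) = 9)
Function('W')(n) = Add(3, Mul(-1, Pow(n, Rational(3, 2)))) (Function('W')(n) = Add(3, Mul(-1, Mul(n, Pow(n, Rational(1, 2))))) = Add(3, Mul(-1, Pow(n, Rational(3, 2)))))
Q = -93 (Q = Add(-9, Mul(Mul(6, 2), -7)) = Add(-9, Mul(12, -7)) = Add(-9, -84) = -93)
V = -117 (V = Add(Add(3, Mul(-1, Pow(9, Rational(3, 2)))), -93) = Add(Add(3, Mul(-1, 27)), -93) = Add(Add(3, -27), -93) = Add(-24, -93) = -117)
Mul(V, -60) = Mul(-117, -60) = 7020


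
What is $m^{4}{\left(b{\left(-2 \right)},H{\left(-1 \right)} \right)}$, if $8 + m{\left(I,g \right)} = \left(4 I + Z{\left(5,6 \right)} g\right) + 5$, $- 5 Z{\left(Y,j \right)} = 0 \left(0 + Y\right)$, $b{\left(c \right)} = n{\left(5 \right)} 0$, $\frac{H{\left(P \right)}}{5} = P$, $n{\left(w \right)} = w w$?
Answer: $81$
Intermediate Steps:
$n{\left(w \right)} = w^{2}$
$H{\left(P \right)} = 5 P$
$b{\left(c \right)} = 0$ ($b{\left(c \right)} = 5^{2} \cdot 0 = 25 \cdot 0 = 0$)
$Z{\left(Y,j \right)} = 0$ ($Z{\left(Y,j \right)} = - \frac{0 \left(0 + Y\right)}{5} = - \frac{0 Y}{5} = \left(- \frac{1}{5}\right) 0 = 0$)
$m{\left(I,g \right)} = -3 + 4 I$ ($m{\left(I,g \right)} = -8 + \left(\left(4 I + 0 g\right) + 5\right) = -8 + \left(\left(4 I + 0\right) + 5\right) = -8 + \left(4 I + 5\right) = -8 + \left(5 + 4 I\right) = -3 + 4 I$)
$m^{4}{\left(b{\left(-2 \right)},H{\left(-1 \right)} \right)} = \left(-3 + 4 \cdot 0\right)^{4} = \left(-3 + 0\right)^{4} = \left(-3\right)^{4} = 81$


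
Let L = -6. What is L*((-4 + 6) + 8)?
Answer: -60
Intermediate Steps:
L*((-4 + 6) + 8) = -6*((-4 + 6) + 8) = -6*(2 + 8) = -6*10 = -60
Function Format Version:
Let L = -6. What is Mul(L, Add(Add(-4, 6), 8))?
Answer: -60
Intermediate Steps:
Mul(L, Add(Add(-4, 6), 8)) = Mul(-6, Add(Add(-4, 6), 8)) = Mul(-6, Add(2, 8)) = Mul(-6, 10) = -60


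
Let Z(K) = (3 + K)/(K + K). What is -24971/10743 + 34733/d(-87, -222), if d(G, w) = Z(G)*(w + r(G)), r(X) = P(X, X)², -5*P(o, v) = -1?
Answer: -272463945881/834580698 ≈ -326.47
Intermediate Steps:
P(o, v) = ⅕ (P(o, v) = -⅕*(-1) = ⅕)
Z(K) = (3 + K)/(2*K) (Z(K) = (3 + K)/((2*K)) = (3 + K)*(1/(2*K)) = (3 + K)/(2*K))
r(X) = 1/25 (r(X) = (⅕)² = 1/25)
d(G, w) = (3 + G)*(1/25 + w)/(2*G) (d(G, w) = ((3 + G)/(2*G))*(w + 1/25) = ((3 + G)/(2*G))*(1/25 + w) = (3 + G)*(1/25 + w)/(2*G))
-24971/10743 + 34733/d(-87, -222) = -24971/10743 + 34733/(((1/50)*(1 + 25*(-222))*(3 - 87)/(-87))) = -24971*1/10743 + 34733/(((1/50)*(-1/87)*(1 - 5550)*(-84))) = -24971/10743 + 34733/(((1/50)*(-1/87)*(-5549)*(-84))) = -24971/10743 + 34733/(-77686/725) = -24971/10743 + 34733*(-725/77686) = -24971/10743 - 25181425/77686 = -272463945881/834580698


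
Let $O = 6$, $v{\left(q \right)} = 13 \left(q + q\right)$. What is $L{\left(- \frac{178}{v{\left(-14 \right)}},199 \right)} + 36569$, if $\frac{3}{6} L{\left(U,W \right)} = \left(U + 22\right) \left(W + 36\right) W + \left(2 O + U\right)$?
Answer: $\frac{194739197}{91} \approx 2.14 \cdot 10^{6}$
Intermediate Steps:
$v{\left(q \right)} = 26 q$ ($v{\left(q \right)} = 13 \cdot 2 q = 26 q$)
$L{\left(U,W \right)} = 24 + 2 U + 2 W \left(22 + U\right) \left(36 + W\right)$ ($L{\left(U,W \right)} = 2 \left(\left(U + 22\right) \left(W + 36\right) W + \left(2 \cdot 6 + U\right)\right) = 2 \left(\left(22 + U\right) \left(36 + W\right) W + \left(12 + U\right)\right) = 2 \left(W \left(22 + U\right) \left(36 + W\right) + \left(12 + U\right)\right) = 2 \left(12 + U + W \left(22 + U\right) \left(36 + W\right)\right) = 24 + 2 U + 2 W \left(22 + U\right) \left(36 + W\right)$)
$L{\left(- \frac{178}{v{\left(-14 \right)}},199 \right)} + 36569 = \left(24 + 2 \left(- \frac{178}{26 \left(-14\right)}\right) + 44 \cdot 199^{2} + 1584 \cdot 199 + 2 \left(- \frac{178}{26 \left(-14\right)}\right) 199^{2} + 72 \left(- \frac{178}{26 \left(-14\right)}\right) 199\right) + 36569 = \left(24 + 2 \left(- \frac{178}{-364}\right) + 44 \cdot 39601 + 315216 + 2 \left(- \frac{178}{-364}\right) 39601 + 72 \left(- \frac{178}{-364}\right) 199\right) + 36569 = \left(24 + 2 \left(\left(-178\right) \left(- \frac{1}{364}\right)\right) + 1742444 + 315216 + 2 \left(\left(-178\right) \left(- \frac{1}{364}\right)\right) 39601 + 72 \left(\left(-178\right) \left(- \frac{1}{364}\right)\right) 199\right) + 36569 = \left(24 + 2 \cdot \frac{89}{182} + 1742444 + 315216 + 2 \cdot \frac{89}{182} \cdot 39601 + 72 \cdot \frac{89}{182} \cdot 199\right) + 36569 = \left(24 + \frac{89}{91} + 1742444 + 315216 + \frac{3524489}{91} + \frac{637596}{91}\right) + 36569 = \frac{191411418}{91} + 36569 = \frac{194739197}{91}$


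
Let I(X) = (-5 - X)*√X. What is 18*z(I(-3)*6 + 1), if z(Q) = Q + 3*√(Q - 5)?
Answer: 18 + 108*√(-1 - 3*I*√3) - 216*I*√3 ≈ 176.2 - 565.67*I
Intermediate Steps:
I(X) = √X*(-5 - X)
z(Q) = Q + 3*√(-5 + Q)
18*z(I(-3)*6 + 1) = 18*(((√(-3)*(-5 - 1*(-3)))*6 + 1) + 3*√(-5 + ((√(-3)*(-5 - 1*(-3)))*6 + 1))) = 18*((((I*√3)*(-5 + 3))*6 + 1) + 3*√(-5 + (((I*√3)*(-5 + 3))*6 + 1))) = 18*((((I*√3)*(-2))*6 + 1) + 3*√(-5 + (((I*√3)*(-2))*6 + 1))) = 18*((-2*I*√3*6 + 1) + 3*√(-5 + (-2*I*√3*6 + 1))) = 18*((-12*I*√3 + 1) + 3*√(-5 + (-12*I*√3 + 1))) = 18*((1 - 12*I*√3) + 3*√(-5 + (1 - 12*I*√3))) = 18*((1 - 12*I*√3) + 3*√(-4 - 12*I*√3)) = 18*(1 + 3*√(-4 - 12*I*√3) - 12*I*√3) = 18 + 54*√(-4 - 12*I*√3) - 216*I*√3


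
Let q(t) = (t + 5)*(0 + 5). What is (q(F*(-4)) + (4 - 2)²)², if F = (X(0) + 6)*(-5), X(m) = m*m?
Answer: 395641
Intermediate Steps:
X(m) = m²
F = -30 (F = (0² + 6)*(-5) = (0 + 6)*(-5) = 6*(-5) = -30)
q(t) = 25 + 5*t (q(t) = (5 + t)*5 = 25 + 5*t)
(q(F*(-4)) + (4 - 2)²)² = ((25 + 5*(-30*(-4))) + (4 - 2)²)² = ((25 + 5*120) + 2²)² = ((25 + 600) + 4)² = (625 + 4)² = 629² = 395641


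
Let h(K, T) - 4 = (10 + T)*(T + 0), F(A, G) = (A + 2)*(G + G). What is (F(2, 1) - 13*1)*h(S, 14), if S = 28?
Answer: -1700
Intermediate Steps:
F(A, G) = 2*G*(2 + A) (F(A, G) = (2 + A)*(2*G) = 2*G*(2 + A))
h(K, T) = 4 + T*(10 + T) (h(K, T) = 4 + (10 + T)*(T + 0) = 4 + (10 + T)*T = 4 + T*(10 + T))
(F(2, 1) - 13*1)*h(S, 14) = (2*1*(2 + 2) - 13*1)*(4 + 14**2 + 10*14) = (2*1*4 - 13)*(4 + 196 + 140) = (8 - 13)*340 = -5*340 = -1700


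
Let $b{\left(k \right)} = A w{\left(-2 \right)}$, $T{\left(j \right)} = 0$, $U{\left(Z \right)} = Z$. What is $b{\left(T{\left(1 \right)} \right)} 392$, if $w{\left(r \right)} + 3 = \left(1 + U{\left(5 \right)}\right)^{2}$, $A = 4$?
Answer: $51744$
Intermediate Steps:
$w{\left(r \right)} = 33$ ($w{\left(r \right)} = -3 + \left(1 + 5\right)^{2} = -3 + 6^{2} = -3 + 36 = 33$)
$b{\left(k \right)} = 132$ ($b{\left(k \right)} = 4 \cdot 33 = 132$)
$b{\left(T{\left(1 \right)} \right)} 392 = 132 \cdot 392 = 51744$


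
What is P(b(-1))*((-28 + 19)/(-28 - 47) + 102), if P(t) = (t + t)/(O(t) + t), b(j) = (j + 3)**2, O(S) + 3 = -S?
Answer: -6808/25 ≈ -272.32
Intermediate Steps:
O(S) = -3 - S
b(j) = (3 + j)**2
P(t) = -2*t/3 (P(t) = (t + t)/((-3 - t) + t) = (2*t)/(-3) = (2*t)*(-1/3) = -2*t/3)
P(b(-1))*((-28 + 19)/(-28 - 47) + 102) = (-2*(3 - 1)**2/3)*((-28 + 19)/(-28 - 47) + 102) = (-2/3*2**2)*(-9/(-75) + 102) = (-2/3*4)*(-9*(-1/75) + 102) = -8*(3/25 + 102)/3 = -8/3*2553/25 = -6808/25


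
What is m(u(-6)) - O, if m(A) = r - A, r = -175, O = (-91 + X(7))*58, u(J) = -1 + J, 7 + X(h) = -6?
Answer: 5864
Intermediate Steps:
X(h) = -13 (X(h) = -7 - 6 = -13)
O = -6032 (O = (-91 - 13)*58 = -104*58 = -6032)
m(A) = -175 - A
m(u(-6)) - O = (-175 - (-1 - 6)) - 1*(-6032) = (-175 - 1*(-7)) + 6032 = (-175 + 7) + 6032 = -168 + 6032 = 5864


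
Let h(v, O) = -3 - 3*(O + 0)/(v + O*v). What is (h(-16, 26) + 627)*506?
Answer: 11370073/36 ≈ 3.1584e+5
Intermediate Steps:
h(v, O) = -3 - 3*O/(v + O*v)
(h(-16, 26) + 627)*506 = (3*(-1*26 - 1*(-16) - 1*26*(-16))/(-16*(1 + 26)) + 627)*506 = (3*(-1/16)*(-26 + 16 + 416)/27 + 627)*506 = (3*(-1/16)*(1/27)*406 + 627)*506 = (-203/72 + 627)*506 = (44941/72)*506 = 11370073/36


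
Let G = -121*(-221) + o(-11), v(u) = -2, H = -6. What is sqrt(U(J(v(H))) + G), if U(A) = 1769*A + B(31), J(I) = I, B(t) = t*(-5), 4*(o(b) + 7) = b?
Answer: sqrt(92153)/2 ≈ 151.78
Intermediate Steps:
o(b) = -7 + b/4
B(t) = -5*t
U(A) = -155 + 1769*A (U(A) = 1769*A - 5*31 = 1769*A - 155 = -155 + 1769*A)
G = 106925/4 (G = -121*(-221) + (-7 + (1/4)*(-11)) = 26741 + (-7 - 11/4) = 26741 - 39/4 = 106925/4 ≈ 26731.)
sqrt(U(J(v(H))) + G) = sqrt((-155 + 1769*(-2)) + 106925/4) = sqrt((-155 - 3538) + 106925/4) = sqrt(-3693 + 106925/4) = sqrt(92153/4) = sqrt(92153)/2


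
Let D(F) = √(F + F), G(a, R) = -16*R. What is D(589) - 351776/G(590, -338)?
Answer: -10993/169 + √1178 ≈ -30.725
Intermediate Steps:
D(F) = √2*√F (D(F) = √(2*F) = √2*√F)
D(589) - 351776/G(590, -338) = √2*√589 - 351776/((-16*(-338))) = √1178 - 351776/5408 = √1178 - 1*10993/169 = √1178 - 10993/169 = -10993/169 + √1178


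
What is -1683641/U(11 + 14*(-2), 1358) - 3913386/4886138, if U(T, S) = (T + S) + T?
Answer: -4115841795761/3234623356 ≈ -1272.4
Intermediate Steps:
U(T, S) = S + 2*T (U(T, S) = (S + T) + T = S + 2*T)
-1683641/U(11 + 14*(-2), 1358) - 3913386/4886138 = -1683641/(1358 + 2*(11 + 14*(-2))) - 3913386/4886138 = -1683641/(1358 + 2*(11 - 28)) - 3913386*1/4886138 = -1683641/(1358 + 2*(-17)) - 1956693/2443069 = -1683641/(1358 - 34) - 1956693/2443069 = -1683641/1324 - 1956693/2443069 = -4115841795761/3234623356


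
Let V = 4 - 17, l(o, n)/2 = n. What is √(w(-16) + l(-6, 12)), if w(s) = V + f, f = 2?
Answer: √13 ≈ 3.6056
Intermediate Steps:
l(o, n) = 2*n
V = -13
w(s) = -11 (w(s) = -13 + 2 = -11)
√(w(-16) + l(-6, 12)) = √(-11 + 2*12) = √(-11 + 24) = √13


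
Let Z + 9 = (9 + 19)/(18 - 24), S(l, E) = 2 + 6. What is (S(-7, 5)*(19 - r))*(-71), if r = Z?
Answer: -55664/3 ≈ -18555.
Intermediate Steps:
S(l, E) = 8
Z = -41/3 (Z = -9 + (9 + 19)/(18 - 24) = -9 + 28/(-6) = -9 + 28*(-⅙) = -9 - 14/3 = -41/3 ≈ -13.667)
r = -41/3 ≈ -13.667
(S(-7, 5)*(19 - r))*(-71) = (8*(19 - 1*(-41/3)))*(-71) = (8*(19 + 41/3))*(-71) = (8*(98/3))*(-71) = (784/3)*(-71) = -55664/3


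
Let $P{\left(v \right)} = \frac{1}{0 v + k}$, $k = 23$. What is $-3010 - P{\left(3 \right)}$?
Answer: $- \frac{69231}{23} \approx -3010.0$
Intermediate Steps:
$P{\left(v \right)} = \frac{1}{23}$ ($P{\left(v \right)} = \frac{1}{0 v + 23} = \frac{1}{0 + 23} = \frac{1}{23}$)
$-3010 - P{\left(3 \right)} = -3010 - \frac{1}{23} = - \frac{69231}{23}$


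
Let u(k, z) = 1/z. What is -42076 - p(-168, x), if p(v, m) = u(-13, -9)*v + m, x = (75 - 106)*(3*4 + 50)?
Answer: -120518/3 ≈ -40173.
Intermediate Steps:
x = -1922 (x = -31*(12 + 50) = -31*62 = -1922)
p(v, m) = m - v/9 (p(v, m) = v/(-9) + m = -v/9 + m = m - v/9)
-42076 - p(-168, x) = -42076 - (-1922 - ⅑*(-168)) = -42076 - (-1922 + 56/3) = -42076 - 1*(-5710/3) = -42076 + 5710/3 = -120518/3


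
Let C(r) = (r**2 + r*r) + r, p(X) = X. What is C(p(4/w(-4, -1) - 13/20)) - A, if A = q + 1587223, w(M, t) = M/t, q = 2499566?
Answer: -817357681/200 ≈ -4.0868e+6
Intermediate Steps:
C(r) = r + 2*r**2 (C(r) = (r**2 + r**2) + r = 2*r**2 + r = r + 2*r**2)
A = 4086789 (A = 2499566 + 1587223 = 4086789)
C(p(4/w(-4, -1) - 13/20)) - A = (4/((-4/(-1))) - 13/20)*(1 + 2*(4/((-4/(-1))) - 13/20)) - 1*4086789 = (4/((-4*(-1))) - 13*1/20)*(1 + 2*(4/((-4*(-1))) - 13*1/20)) - 4086789 = (4/4 - 13/20)*(1 + 2*(4/4 - 13/20)) - 4086789 = (4*(1/4) - 13/20)*(1 + 2*(4*(1/4) - 13/20)) - 4086789 = (1 - 13/20)*(1 + 2*(1 - 13/20)) - 4086789 = 7*(1 + 2*(7/20))/20 - 4086789 = 7*(1 + 7/10)/20 - 4086789 = (7/20)*(17/10) - 4086789 = 119/200 - 4086789 = -817357681/200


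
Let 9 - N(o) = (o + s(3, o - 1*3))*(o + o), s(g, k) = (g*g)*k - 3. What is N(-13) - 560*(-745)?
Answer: 413049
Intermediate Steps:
s(g, k) = -3 + k*g**2 (s(g, k) = g**2*k - 3 = k*g**2 - 3 = -3 + k*g**2)
N(o) = 9 - 2*o*(-30 + 10*o) (N(o) = 9 - (o + (-3 + (o - 1*3)*3**2))*(o + o) = 9 - (o + (-3 + (o - 3)*9))*2*o = 9 - (o + (-3 + (-3 + o)*9))*2*o = 9 - (o + (-3 + (-27 + 9*o)))*2*o = 9 - (o + (-30 + 9*o))*2*o = 9 - (-30 + 10*o)*2*o = 9 - 2*o*(-30 + 10*o))
N(-13) - 560*(-745) = (9 - 20*(-13)**2 + 60*(-13)) - 560*(-745) = (9 - 20*169 - 780) + 417200 = (9 - 3380 - 780) + 417200 = -4151 + 417200 = 413049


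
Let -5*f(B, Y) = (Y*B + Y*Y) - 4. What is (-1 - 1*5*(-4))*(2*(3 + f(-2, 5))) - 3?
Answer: 137/5 ≈ 27.400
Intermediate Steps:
f(B, Y) = ⅘ - Y²/5 - B*Y/5 (f(B, Y) = -((Y*B + Y*Y) - 4)/5 = -((B*Y + Y²) - 4)/5 = -((Y² + B*Y) - 4)/5 = -(-4 + Y² + B*Y)/5 = ⅘ - Y²/5 - B*Y/5)
(-1 - 1*5*(-4))*(2*(3 + f(-2, 5))) - 3 = (-1 - 1*5*(-4))*(2*(3 + (⅘ - ⅕*5² - ⅕*(-2)*5))) - 3 = (-1 - 5*(-4))*(2*(3 + (⅘ - ⅕*25 + 2))) - 3 = (-1 + 20)*(2*(3 + (⅘ - 5 + 2))) - 3 = 19*(2*(3 - 11/5)) - 3 = 19*(2*(⅘)) - 3 = 19*(8/5) - 3 = 152/5 - 3 = 137/5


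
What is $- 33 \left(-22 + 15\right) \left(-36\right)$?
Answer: $-8316$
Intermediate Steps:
$- 33 \left(-22 + 15\right) \left(-36\right) = \left(-33\right) \left(-7\right) \left(-36\right) = 231 \left(-36\right) = -8316$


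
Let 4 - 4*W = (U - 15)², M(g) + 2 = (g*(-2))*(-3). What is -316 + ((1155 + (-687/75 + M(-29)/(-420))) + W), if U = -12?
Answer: 1362919/2100 ≈ 649.01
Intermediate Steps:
M(g) = -2 + 6*g (M(g) = -2 + (g*(-2))*(-3) = -2 - 2*g*(-3) = -2 + 6*g)
W = -725/4 (W = 1 - (-12 - 15)²/4 = 1 - ¼*(-27)² = 1 - ¼*729 = 1 - 729/4 = -725/4 ≈ -181.25)
-316 + ((1155 + (-687/75 + M(-29)/(-420))) + W) = -316 + ((1155 + (-687/75 + (-2 + 6*(-29))/(-420))) - 725/4) = -316 + ((1155 + (-687*1/75 + (-2 - 174)*(-1/420))) - 725/4) = -316 + ((1155 + (-229/25 - 176*(-1/420))) - 725/4) = -316 + ((1155 + (-229/25 + 44/105)) - 725/4) = -316 + ((1155 - 4589/525) - 725/4) = -316 + (601786/525 - 725/4) = -316 + 2026519/2100 = 1362919/2100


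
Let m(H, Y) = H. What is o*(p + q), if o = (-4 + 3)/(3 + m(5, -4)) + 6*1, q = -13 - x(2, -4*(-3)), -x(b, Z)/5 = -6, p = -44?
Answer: -4089/8 ≈ -511.13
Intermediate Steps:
x(b, Z) = 30 (x(b, Z) = -5*(-6) = 30)
q = -43 (q = -13 - 1*30 = -13 - 30 = -43)
o = 47/8 (o = (-4 + 3)/(3 + 5) + 6*1 = -1/8 + 6 = 47/8 ≈ 5.8750)
o*(p + q) = 47*(-44 - 43)/8 = (47/8)*(-87) = -4089/8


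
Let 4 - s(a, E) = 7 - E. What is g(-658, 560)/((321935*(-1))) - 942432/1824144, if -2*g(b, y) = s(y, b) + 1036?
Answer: -2525498491/4893798322 ≈ -0.51606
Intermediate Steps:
s(a, E) = -3 + E (s(a, E) = 4 - (7 - E) = 4 + (-7 + E) = -3 + E)
g(b, y) = -1033/2 - b/2 (g(b, y) = -((-3 + b) + 1036)/2 = -(1033 + b)/2 = -1033/2 - b/2)
g(-658, 560)/((321935*(-1))) - 942432/1824144 = (-1033/2 - ½*(-658))/((321935*(-1))) - 942432/1824144 = (-1033/2 + 329)/(-321935) - 942432*1/1824144 = -375/2*(-1/321935) - 19634/38003 = 75/128774 - 19634/38003 = -2525498491/4893798322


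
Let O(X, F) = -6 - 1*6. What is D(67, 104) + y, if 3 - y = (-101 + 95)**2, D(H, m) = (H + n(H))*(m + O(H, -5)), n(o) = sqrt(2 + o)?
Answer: 6131 + 92*sqrt(69) ≈ 6895.2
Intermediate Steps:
O(X, F) = -12 (O(X, F) = -6 - 6 = -12)
D(H, m) = (-12 + m)*(H + sqrt(2 + H)) (D(H, m) = (H + sqrt(2 + H))*(m - 12) = (H + sqrt(2 + H))*(-12 + m) = (-12 + m)*(H + sqrt(2 + H)))
y = -33 (y = 3 - (-101 + 95)**2 = 3 - 1*(-6)**2 = 3 - 1*36 = 3 - 36 = -33)
D(67, 104) + y = (-12*67 - 12*sqrt(2 + 67) + 67*104 + 104*sqrt(2 + 67)) - 33 = (-804 - 12*sqrt(69) + 6968 + 104*sqrt(69)) - 33 = (6164 + 92*sqrt(69)) - 33 = 6131 + 92*sqrt(69)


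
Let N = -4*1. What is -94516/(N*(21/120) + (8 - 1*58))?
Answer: 945160/507 ≈ 1864.2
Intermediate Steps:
N = -4
-94516/(N*(21/120) + (8 - 1*58)) = -94516/(-84/120 + (8 - 1*58)) = -94516/(-84/120 + (8 - 58)) = -94516/(-4*7/40 - 50) = -94516/(-7/10 - 50) = -94516/(-507/10) = -94516*(-10/507) = 945160/507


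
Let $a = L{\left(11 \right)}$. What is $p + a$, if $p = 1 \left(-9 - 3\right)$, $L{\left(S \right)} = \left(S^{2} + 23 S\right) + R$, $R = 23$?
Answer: $385$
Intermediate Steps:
$L{\left(S \right)} = 23 + S^{2} + 23 S$ ($L{\left(S \right)} = \left(S^{2} + 23 S\right) + 23 = 23 + S^{2} + 23 S$)
$p = -12$ ($p = 1 \left(-12\right) = -12$)
$a = 397$ ($a = 23 + 11^{2} + 23 \cdot 11 = 23 + 121 + 253 = 397$)
$p + a = -12 + 397 = 385$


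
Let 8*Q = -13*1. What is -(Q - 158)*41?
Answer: 52357/8 ≈ 6544.6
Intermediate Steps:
Q = -13/8 (Q = (-13*1)/8 = (1/8)*(-13) = -13/8 ≈ -1.6250)
-(Q - 158)*41 = -(-13/8 - 158)*41 = -(-1277)*41/8 = -1*(-52357/8) = 52357/8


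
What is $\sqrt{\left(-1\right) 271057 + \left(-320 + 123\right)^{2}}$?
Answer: $2 i \sqrt{58062} \approx 481.92 i$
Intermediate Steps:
$\sqrt{\left(-1\right) 271057 + \left(-320 + 123\right)^{2}} = \sqrt{-271057 + \left(-197\right)^{2}} = \sqrt{-271057 + 38809} = \sqrt{-232248} = 2 i \sqrt{58062}$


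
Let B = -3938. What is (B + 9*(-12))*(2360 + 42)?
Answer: -9718492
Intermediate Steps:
(B + 9*(-12))*(2360 + 42) = (-3938 + 9*(-12))*(2360 + 42) = (-3938 - 108)*2402 = -4046*2402 = -9718492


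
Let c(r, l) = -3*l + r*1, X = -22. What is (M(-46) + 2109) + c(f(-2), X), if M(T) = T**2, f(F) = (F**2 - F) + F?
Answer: 4295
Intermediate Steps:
f(F) = F**2
c(r, l) = r - 3*l (c(r, l) = -3*l + r = r - 3*l)
(M(-46) + 2109) + c(f(-2), X) = ((-46)**2 + 2109) + ((-2)**2 - 3*(-22)) = (2116 + 2109) + (4 + 66) = 4225 + 70 = 4295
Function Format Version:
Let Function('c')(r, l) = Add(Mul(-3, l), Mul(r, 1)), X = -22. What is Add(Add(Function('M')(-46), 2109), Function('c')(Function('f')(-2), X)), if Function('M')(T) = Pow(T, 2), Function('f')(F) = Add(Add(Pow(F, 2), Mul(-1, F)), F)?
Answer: 4295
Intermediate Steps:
Function('f')(F) = Pow(F, 2)
Function('c')(r, l) = Add(r, Mul(-3, l)) (Function('c')(r, l) = Add(Mul(-3, l), r) = Add(r, Mul(-3, l)))
Add(Add(Function('M')(-46), 2109), Function('c')(Function('f')(-2), X)) = Add(Add(Pow(-46, 2), 2109), Add(Pow(-2, 2), Mul(-3, -22))) = Add(Add(2116, 2109), Add(4, 66)) = Add(4225, 70) = 4295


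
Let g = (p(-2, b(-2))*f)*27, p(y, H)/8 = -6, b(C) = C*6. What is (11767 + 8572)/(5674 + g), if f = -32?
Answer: 1849/4286 ≈ 0.43140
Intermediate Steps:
b(C) = 6*C
p(y, H) = -48 (p(y, H) = 8*(-6) = -48)
g = 41472 (g = -48*(-32)*27 = 1536*27 = 41472)
(11767 + 8572)/(5674 + g) = (11767 + 8572)/(5674 + 41472) = 20339/47146 = 20339*(1/47146) = 1849/4286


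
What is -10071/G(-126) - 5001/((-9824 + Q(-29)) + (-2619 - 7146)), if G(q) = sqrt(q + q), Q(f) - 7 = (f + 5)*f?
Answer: 5001/18886 + 3357*I*sqrt(7)/14 ≈ 0.2648 + 634.41*I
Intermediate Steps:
Q(f) = 7 + f*(5 + f) (Q(f) = 7 + (f + 5)*f = 7 + (5 + f)*f = 7 + f*(5 + f))
G(q) = sqrt(2)*sqrt(q) (G(q) = sqrt(2*q) = sqrt(2)*sqrt(q))
-10071/G(-126) - 5001/((-9824 + Q(-29)) + (-2619 - 7146)) = -10071*(-I*sqrt(7)/42) - 5001/((-9824 + (7 + (-29)**2 + 5*(-29))) + (-2619 - 7146)) = -10071*(-I*sqrt(7)/42) - 5001/((-9824 + (7 + 841 - 145)) - 9765) = -10071*(-I*sqrt(7)/42) - 5001/((-9824 + 703) - 9765) = -(-3357)*I*sqrt(7)/14 - 5001/(-9121 - 9765) = 3357*I*sqrt(7)/14 - 5001/(-18886) = 3357*I*sqrt(7)/14 - 5001*(-1/18886) = 3357*I*sqrt(7)/14 + 5001/18886 = 5001/18886 + 3357*I*sqrt(7)/14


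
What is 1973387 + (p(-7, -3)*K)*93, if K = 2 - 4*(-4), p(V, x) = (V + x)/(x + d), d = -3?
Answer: 1976177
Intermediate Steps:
p(V, x) = (V + x)/(-3 + x) (p(V, x) = (V + x)/(x - 3) = (V + x)/(-3 + x))
K = 18 (K = 2 + 16 = 18)
1973387 + (p(-7, -3)*K)*93 = 1973387 + (((-7 - 3)/(-3 - 3))*18)*93 = 1973387 + ((-10/(-6))*18)*93 = 1973387 + (-⅙*(-10)*18)*93 = 1973387 + ((5/3)*18)*93 = 1973387 + 30*93 = 1973387 + 2790 = 1976177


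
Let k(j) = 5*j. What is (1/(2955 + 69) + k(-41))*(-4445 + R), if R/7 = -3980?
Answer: 2860926185/432 ≈ 6.6225e+6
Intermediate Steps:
R = -27860 (R = 7*(-3980) = -27860)
(1/(2955 + 69) + k(-41))*(-4445 + R) = (1/(2955 + 69) + 5*(-41))*(-4445 - 27860) = (1/3024 - 205)*(-32305) = -619919/3024*(-32305) = 2860926185/432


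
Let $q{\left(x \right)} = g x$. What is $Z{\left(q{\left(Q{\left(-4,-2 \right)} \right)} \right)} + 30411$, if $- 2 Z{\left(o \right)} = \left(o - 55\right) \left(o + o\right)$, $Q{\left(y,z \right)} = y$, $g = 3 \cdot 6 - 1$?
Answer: $22047$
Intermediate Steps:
$g = 17$ ($g = 18 - 1 = 17$)
$q{\left(x \right)} = 17 x$
$Z{\left(o \right)} = - o \left(-55 + o\right)$ ($Z{\left(o \right)} = - \frac{\left(o - 55\right) \left(o + o\right)}{2} = - \frac{\left(-55 + o\right) 2 o}{2} = - \frac{2 o \left(-55 + o\right)}{2} = - o \left(-55 + o\right)$)
$Z{\left(q{\left(Q{\left(-4,-2 \right)} \right)} \right)} + 30411 = 17 \left(-4\right) \left(55 - 17 \left(-4\right)\right) + 30411 = - 68 \left(55 - -68\right) + 30411 = - 68 \left(55 + 68\right) + 30411 = \left(-68\right) 123 + 30411 = -8364 + 30411 = 22047$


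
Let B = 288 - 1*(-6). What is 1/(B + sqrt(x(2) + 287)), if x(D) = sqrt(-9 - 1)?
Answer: 1/(294 + sqrt(287 + I*sqrt(10))) ≈ 0.003216 - 9.65e-7*I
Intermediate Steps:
x(D) = I*sqrt(10) (x(D) = sqrt(-10) = I*sqrt(10))
B = 294 (B = 288 + 6 = 294)
1/(B + sqrt(x(2) + 287)) = 1/(294 + sqrt(I*sqrt(10) + 287)) = 1/(294 + sqrt(287 + I*sqrt(10)))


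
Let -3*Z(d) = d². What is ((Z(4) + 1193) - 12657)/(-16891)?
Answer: 34408/50673 ≈ 0.67902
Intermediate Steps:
Z(d) = -d²/3
((Z(4) + 1193) - 12657)/(-16891) = ((-⅓*4² + 1193) - 12657)/(-16891) = ((-⅓*16 + 1193) - 12657)*(-1/16891) = ((-16/3 + 1193) - 12657)*(-1/16891) = (3563/3 - 12657)*(-1/16891) = -34408/3*(-1/16891) = 34408/50673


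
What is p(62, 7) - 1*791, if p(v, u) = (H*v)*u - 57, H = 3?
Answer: 454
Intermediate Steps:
p(v, u) = -57 + 3*u*v (p(v, u) = (3*v)*u - 57 = 3*u*v - 57 = -57 + 3*u*v)
p(62, 7) - 1*791 = (-57 + 3*7*62) - 1*791 = (-57 + 1302) - 791 = 1245 - 791 = 454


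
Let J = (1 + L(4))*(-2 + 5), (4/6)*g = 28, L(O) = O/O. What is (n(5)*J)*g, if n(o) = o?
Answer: 1260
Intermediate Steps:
L(O) = 1
g = 42 (g = (3/2)*28 = 42)
J = 6 (J = (1 + 1)*(-2 + 5) = 2*3 = 6)
(n(5)*J)*g = (5*6)*42 = 30*42 = 1260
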